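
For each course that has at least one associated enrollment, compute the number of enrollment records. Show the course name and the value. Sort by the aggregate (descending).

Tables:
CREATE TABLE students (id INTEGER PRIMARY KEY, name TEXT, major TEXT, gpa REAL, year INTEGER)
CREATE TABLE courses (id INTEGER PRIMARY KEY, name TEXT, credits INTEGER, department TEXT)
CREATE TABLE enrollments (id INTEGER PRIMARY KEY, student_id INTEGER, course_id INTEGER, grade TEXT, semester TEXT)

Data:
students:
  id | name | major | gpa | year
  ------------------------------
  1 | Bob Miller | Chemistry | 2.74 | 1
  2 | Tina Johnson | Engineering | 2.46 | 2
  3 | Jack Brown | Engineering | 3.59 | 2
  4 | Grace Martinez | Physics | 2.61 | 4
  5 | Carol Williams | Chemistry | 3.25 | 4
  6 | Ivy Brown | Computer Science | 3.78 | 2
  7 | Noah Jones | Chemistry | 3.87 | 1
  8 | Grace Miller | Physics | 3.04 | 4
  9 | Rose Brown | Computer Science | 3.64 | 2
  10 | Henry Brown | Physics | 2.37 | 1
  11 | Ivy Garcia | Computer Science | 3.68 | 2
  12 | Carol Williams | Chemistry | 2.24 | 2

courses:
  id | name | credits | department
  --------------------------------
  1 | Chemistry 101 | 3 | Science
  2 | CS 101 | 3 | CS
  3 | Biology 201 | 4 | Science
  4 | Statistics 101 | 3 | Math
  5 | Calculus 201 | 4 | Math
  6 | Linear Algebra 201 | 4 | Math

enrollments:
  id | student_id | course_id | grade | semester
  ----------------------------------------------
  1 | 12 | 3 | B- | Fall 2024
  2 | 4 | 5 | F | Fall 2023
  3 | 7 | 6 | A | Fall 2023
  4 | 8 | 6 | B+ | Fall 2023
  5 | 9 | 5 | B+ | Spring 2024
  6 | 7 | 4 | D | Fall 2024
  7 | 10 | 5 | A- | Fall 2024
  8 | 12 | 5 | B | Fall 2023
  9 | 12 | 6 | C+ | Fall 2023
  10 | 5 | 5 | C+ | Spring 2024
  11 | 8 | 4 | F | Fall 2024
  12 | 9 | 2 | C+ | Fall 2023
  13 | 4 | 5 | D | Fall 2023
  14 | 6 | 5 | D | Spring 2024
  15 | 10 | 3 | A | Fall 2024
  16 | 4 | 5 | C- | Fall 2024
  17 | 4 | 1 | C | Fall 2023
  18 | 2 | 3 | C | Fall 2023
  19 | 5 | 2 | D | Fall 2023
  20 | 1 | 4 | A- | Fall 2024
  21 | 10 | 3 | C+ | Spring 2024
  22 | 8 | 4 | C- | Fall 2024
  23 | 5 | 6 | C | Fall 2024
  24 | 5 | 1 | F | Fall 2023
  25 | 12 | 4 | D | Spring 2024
SELECT p.name, COUNT(*) AS n FROM enrollments c JOIN courses p ON c.course_id = p.id GROUP BY p.id, p.name ORDER BY n DESC

Execution result:
name | n
Calculus 201 | 8
Statistics 101 | 5
Biology 201 | 4
Linear Algebra 201 | 4
Chemistry 101 | 2
CS 101 | 2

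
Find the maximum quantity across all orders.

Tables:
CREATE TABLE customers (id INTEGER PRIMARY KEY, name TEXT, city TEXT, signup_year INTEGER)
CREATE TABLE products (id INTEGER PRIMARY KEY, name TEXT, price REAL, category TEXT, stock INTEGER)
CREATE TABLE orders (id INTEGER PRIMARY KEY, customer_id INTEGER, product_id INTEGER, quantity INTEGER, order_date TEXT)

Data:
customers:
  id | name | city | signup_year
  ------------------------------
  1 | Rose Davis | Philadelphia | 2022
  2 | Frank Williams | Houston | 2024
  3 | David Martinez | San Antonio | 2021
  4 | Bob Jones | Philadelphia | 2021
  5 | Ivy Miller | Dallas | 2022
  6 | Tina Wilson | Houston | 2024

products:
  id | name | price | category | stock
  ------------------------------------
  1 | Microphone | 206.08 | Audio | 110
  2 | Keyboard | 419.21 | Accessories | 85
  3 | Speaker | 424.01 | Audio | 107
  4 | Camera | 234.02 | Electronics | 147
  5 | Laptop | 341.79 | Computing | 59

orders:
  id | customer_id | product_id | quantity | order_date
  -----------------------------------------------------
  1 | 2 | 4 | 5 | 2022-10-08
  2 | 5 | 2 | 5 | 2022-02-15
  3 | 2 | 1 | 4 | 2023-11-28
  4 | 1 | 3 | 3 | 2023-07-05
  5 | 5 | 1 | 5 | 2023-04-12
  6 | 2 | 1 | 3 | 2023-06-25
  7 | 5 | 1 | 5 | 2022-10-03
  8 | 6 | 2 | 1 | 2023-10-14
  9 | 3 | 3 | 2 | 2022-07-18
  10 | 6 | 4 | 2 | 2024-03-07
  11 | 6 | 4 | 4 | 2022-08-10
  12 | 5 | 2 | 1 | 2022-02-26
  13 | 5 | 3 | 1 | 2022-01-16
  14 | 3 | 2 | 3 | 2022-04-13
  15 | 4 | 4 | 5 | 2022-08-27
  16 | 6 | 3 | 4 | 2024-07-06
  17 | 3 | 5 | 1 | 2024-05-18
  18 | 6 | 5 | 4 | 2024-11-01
SELECT MAX(quantity) FROM orders

Execution result:
5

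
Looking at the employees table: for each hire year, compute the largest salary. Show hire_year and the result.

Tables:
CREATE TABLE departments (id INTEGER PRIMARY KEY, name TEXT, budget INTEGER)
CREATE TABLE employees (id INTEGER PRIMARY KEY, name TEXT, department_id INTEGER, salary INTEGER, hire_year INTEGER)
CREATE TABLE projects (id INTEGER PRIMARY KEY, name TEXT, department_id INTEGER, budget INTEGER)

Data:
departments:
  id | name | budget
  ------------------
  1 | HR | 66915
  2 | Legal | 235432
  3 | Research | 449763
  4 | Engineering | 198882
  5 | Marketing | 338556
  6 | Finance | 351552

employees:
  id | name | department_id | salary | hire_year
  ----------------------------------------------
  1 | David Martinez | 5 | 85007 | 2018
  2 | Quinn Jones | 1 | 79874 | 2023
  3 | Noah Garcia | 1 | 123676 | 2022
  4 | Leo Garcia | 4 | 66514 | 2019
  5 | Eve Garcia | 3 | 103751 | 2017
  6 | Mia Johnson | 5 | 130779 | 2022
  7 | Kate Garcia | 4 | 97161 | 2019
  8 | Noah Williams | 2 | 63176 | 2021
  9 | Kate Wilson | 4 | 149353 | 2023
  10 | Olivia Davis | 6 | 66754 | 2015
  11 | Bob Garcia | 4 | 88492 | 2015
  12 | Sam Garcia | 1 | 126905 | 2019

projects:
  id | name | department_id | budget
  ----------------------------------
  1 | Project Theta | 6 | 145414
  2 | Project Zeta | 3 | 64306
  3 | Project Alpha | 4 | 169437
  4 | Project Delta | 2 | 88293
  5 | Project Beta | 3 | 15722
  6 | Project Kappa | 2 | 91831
SELECT hire_year, MAX(salary) AS max_salary FROM employees GROUP BY hire_year

Execution result:
hire_year | max_salary
2015 | 88492
2017 | 103751
2018 | 85007
2019 | 126905
2021 | 63176
2022 | 130779
2023 | 149353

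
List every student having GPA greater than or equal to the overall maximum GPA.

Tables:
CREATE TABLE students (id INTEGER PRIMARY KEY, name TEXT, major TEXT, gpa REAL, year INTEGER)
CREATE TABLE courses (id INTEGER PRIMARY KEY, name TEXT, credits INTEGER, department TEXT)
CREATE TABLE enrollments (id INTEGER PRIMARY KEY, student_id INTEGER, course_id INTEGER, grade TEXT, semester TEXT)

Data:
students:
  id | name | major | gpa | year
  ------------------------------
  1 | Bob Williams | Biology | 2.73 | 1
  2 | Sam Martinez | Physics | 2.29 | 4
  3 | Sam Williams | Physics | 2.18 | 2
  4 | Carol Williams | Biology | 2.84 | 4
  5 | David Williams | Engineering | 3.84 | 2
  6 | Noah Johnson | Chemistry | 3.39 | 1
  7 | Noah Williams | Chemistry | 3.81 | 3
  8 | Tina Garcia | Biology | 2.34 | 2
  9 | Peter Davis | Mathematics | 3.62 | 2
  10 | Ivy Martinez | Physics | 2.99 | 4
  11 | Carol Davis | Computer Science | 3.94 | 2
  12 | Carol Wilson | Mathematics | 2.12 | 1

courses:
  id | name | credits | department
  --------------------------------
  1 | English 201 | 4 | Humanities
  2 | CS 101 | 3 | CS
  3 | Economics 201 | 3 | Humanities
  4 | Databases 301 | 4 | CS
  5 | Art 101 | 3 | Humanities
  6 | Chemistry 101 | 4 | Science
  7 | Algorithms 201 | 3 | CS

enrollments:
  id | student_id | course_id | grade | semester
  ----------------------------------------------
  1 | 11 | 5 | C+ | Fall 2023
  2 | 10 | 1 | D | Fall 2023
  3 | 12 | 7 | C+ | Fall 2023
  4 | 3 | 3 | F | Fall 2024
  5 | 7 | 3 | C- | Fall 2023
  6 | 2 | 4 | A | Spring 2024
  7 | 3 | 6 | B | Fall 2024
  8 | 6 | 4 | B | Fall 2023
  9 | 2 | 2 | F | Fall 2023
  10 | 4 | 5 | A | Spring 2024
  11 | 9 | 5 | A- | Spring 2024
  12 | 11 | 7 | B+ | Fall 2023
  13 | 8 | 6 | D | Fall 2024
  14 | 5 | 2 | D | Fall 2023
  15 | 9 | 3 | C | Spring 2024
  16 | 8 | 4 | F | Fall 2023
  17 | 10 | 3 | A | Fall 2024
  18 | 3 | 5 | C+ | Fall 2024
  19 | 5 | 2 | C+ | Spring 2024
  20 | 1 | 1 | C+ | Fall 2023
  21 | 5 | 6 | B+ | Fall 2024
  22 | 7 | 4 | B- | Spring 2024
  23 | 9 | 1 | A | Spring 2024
SELECT name, gpa FROM students WHERE gpa >= (SELECT MAX(gpa) FROM students)

Execution result:
name | gpa
Carol Davis | 3.94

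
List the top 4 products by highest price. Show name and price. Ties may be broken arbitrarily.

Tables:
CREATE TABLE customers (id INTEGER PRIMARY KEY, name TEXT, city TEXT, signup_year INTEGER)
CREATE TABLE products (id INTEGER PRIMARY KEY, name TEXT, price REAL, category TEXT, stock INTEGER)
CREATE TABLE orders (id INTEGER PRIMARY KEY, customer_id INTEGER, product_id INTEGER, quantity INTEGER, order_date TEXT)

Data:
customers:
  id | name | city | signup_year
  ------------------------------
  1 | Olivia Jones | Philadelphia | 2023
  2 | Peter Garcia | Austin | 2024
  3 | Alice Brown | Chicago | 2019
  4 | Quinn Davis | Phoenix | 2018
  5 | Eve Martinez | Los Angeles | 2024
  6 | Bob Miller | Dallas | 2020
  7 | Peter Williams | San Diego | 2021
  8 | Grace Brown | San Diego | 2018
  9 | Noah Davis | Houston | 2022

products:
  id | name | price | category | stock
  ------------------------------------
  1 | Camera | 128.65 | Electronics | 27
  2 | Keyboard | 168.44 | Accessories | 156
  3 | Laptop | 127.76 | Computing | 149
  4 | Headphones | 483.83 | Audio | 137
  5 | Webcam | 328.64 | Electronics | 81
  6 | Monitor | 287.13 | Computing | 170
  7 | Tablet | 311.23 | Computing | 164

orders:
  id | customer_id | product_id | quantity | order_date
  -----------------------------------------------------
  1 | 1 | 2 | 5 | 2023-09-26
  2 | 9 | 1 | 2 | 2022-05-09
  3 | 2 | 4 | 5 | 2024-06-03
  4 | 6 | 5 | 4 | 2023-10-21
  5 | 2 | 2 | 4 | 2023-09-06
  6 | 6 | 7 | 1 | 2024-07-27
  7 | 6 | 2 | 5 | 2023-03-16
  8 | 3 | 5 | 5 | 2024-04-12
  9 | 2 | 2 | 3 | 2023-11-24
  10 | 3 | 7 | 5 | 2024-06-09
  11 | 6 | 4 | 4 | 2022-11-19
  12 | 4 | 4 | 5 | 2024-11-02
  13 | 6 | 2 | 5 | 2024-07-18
SELECT name, price FROM products ORDER BY price DESC LIMIT 4

Execution result:
name | price
Headphones | 483.83
Webcam | 328.64
Tablet | 311.23
Monitor | 287.13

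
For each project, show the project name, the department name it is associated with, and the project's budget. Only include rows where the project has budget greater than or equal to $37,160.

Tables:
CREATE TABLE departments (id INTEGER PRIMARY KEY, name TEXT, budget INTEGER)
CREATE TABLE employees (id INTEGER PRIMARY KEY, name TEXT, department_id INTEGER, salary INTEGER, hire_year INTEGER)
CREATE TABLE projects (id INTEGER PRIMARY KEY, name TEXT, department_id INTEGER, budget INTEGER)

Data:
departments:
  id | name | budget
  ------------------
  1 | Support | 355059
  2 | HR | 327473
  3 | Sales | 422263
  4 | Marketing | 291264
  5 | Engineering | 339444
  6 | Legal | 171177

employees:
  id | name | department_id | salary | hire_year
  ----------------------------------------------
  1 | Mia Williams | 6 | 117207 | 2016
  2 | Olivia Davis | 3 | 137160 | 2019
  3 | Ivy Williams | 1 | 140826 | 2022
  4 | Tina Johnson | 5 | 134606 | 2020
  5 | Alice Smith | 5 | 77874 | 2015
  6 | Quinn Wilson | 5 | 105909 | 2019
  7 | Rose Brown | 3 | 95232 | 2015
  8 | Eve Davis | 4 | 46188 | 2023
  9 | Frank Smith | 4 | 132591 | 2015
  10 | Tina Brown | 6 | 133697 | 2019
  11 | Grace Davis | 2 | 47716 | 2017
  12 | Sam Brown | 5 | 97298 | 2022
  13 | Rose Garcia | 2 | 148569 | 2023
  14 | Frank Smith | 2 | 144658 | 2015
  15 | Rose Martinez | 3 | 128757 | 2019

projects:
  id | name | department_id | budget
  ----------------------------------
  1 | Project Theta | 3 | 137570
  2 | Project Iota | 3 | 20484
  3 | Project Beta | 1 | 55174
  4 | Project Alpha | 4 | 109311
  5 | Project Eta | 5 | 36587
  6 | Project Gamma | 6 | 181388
SELECT c.name, p.name AS department, c.budget FROM projects c JOIN departments p ON c.department_id = p.id WHERE c.budget >= 37160

Execution result:
name | department | budget
Project Theta | Sales | 137570
Project Beta | Support | 55174
Project Alpha | Marketing | 109311
Project Gamma | Legal | 181388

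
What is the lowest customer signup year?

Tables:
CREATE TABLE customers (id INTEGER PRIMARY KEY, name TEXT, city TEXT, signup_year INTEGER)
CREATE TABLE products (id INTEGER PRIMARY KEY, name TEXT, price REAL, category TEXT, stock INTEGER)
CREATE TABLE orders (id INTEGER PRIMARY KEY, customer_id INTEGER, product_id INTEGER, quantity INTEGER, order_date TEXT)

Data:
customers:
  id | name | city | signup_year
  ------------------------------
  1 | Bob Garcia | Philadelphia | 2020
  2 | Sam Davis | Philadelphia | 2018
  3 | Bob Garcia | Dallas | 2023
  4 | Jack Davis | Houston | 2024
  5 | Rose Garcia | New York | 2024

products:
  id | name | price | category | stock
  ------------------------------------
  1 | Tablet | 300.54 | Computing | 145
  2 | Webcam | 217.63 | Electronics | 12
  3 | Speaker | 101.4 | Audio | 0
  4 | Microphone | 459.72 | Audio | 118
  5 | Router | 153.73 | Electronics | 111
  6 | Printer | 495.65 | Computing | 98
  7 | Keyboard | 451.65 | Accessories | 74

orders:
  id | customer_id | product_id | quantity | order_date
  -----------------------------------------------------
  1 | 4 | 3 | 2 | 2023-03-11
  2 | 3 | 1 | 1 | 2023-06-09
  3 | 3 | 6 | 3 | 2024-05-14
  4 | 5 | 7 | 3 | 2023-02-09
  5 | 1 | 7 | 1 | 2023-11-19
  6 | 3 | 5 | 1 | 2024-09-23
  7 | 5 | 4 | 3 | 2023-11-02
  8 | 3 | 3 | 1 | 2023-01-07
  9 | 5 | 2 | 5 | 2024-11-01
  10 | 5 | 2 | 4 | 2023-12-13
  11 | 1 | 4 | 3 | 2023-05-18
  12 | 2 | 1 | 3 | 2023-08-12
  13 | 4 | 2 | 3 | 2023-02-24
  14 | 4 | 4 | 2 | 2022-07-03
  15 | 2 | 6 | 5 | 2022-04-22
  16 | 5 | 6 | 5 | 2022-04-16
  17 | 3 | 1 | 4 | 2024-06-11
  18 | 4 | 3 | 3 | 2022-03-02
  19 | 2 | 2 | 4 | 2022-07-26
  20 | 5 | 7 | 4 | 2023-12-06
SELECT MIN(signup_year) FROM customers

Execution result:
2018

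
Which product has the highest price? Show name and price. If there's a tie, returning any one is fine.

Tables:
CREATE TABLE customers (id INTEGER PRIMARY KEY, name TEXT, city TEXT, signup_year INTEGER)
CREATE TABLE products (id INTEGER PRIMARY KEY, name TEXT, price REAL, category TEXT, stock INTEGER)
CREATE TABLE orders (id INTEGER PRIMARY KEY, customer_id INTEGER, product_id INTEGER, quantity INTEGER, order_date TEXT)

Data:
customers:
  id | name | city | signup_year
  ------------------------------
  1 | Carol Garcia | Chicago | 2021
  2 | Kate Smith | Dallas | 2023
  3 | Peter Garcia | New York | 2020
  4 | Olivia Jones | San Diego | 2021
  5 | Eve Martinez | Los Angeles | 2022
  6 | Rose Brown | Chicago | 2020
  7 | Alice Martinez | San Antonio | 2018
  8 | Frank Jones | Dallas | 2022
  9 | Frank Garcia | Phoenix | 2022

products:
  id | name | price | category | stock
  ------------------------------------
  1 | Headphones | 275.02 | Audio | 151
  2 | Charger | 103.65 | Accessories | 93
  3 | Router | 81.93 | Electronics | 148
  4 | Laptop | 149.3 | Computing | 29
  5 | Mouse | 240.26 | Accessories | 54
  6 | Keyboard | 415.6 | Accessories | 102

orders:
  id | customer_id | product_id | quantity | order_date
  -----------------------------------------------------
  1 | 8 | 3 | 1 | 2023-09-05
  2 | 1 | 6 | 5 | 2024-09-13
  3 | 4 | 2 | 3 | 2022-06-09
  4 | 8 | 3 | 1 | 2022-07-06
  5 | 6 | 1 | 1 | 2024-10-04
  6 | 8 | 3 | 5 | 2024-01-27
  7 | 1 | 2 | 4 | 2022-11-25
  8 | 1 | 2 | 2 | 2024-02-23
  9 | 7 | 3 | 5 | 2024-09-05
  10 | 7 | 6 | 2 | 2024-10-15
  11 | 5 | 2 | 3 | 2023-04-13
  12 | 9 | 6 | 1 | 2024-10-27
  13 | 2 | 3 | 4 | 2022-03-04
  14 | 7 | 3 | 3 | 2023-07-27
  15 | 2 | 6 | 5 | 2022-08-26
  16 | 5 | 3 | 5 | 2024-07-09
SELECT name, price FROM products ORDER BY price DESC LIMIT 1

Execution result:
name | price
Keyboard | 415.60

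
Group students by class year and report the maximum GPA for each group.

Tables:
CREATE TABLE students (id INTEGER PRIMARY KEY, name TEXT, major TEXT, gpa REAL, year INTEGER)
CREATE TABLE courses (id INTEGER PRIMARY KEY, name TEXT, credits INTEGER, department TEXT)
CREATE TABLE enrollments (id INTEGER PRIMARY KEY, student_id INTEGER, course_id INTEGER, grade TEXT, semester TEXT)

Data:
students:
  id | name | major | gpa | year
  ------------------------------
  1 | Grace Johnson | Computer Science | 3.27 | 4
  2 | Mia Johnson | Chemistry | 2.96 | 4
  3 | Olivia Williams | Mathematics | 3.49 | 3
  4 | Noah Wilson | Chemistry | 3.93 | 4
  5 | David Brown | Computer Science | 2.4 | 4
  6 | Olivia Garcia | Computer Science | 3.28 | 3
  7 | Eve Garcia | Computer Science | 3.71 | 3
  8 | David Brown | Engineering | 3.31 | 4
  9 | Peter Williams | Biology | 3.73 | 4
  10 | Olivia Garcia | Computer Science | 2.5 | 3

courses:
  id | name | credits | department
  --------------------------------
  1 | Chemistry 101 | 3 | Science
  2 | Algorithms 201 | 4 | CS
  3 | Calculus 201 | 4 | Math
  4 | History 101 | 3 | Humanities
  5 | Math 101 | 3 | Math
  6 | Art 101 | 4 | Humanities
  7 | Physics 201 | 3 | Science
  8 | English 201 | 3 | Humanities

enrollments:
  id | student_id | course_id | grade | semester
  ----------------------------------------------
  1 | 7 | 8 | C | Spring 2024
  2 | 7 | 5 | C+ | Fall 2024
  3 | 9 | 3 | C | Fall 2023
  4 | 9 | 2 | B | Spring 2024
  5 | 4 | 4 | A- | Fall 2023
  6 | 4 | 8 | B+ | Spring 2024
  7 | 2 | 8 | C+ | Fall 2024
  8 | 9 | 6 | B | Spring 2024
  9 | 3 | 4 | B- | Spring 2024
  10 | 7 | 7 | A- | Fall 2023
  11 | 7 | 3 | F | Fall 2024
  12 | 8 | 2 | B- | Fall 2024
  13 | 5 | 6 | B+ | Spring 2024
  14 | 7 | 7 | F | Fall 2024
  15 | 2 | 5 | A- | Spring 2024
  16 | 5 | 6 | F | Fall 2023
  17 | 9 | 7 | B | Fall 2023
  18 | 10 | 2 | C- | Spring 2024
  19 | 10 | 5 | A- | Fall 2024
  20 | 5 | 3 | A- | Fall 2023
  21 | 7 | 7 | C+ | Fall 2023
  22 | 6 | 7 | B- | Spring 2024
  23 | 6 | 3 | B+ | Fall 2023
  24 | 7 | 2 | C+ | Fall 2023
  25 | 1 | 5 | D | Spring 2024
SELECT year, MAX(gpa) AS max_gpa FROM students GROUP BY year

Execution result:
year | max_gpa
3 | 3.71
4 | 3.93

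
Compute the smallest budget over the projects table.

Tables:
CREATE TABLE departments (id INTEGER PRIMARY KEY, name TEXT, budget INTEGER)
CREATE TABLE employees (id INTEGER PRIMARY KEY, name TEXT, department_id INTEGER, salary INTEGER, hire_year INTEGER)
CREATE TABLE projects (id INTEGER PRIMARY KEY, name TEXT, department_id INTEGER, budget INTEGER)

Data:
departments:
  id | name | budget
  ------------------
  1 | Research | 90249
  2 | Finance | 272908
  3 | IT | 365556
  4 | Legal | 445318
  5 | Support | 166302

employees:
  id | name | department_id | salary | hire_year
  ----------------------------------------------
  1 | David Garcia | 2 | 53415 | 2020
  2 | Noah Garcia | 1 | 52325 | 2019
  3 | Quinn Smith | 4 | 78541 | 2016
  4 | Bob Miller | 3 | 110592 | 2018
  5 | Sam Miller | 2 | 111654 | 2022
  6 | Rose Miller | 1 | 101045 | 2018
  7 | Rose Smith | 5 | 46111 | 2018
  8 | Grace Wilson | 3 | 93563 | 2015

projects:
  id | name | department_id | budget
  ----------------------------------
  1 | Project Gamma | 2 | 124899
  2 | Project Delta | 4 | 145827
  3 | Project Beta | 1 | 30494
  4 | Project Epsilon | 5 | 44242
SELECT MIN(budget) FROM projects

Execution result:
30494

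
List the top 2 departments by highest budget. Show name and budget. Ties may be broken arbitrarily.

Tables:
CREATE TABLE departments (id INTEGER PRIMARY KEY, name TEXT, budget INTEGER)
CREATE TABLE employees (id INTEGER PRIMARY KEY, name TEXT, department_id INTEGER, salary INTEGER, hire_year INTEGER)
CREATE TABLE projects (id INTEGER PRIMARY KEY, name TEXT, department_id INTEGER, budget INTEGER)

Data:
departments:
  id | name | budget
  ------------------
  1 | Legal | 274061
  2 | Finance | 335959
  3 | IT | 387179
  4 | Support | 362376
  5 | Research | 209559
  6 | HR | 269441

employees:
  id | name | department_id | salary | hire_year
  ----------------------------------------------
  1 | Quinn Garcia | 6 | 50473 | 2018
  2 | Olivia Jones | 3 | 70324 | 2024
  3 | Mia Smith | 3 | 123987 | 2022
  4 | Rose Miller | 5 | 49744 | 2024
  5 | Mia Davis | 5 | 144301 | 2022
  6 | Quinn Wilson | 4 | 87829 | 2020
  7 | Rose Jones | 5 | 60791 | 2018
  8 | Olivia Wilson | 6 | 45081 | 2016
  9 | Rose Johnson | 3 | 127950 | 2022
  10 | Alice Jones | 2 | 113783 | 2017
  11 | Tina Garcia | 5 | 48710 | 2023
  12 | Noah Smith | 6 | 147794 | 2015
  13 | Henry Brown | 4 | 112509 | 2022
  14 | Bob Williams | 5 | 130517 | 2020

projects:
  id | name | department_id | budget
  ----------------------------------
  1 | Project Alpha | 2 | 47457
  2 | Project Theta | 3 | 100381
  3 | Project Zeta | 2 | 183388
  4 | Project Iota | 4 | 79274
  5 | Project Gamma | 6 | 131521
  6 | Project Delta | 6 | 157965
SELECT name, budget FROM departments ORDER BY budget DESC LIMIT 2

Execution result:
name | budget
IT | 387179
Support | 362376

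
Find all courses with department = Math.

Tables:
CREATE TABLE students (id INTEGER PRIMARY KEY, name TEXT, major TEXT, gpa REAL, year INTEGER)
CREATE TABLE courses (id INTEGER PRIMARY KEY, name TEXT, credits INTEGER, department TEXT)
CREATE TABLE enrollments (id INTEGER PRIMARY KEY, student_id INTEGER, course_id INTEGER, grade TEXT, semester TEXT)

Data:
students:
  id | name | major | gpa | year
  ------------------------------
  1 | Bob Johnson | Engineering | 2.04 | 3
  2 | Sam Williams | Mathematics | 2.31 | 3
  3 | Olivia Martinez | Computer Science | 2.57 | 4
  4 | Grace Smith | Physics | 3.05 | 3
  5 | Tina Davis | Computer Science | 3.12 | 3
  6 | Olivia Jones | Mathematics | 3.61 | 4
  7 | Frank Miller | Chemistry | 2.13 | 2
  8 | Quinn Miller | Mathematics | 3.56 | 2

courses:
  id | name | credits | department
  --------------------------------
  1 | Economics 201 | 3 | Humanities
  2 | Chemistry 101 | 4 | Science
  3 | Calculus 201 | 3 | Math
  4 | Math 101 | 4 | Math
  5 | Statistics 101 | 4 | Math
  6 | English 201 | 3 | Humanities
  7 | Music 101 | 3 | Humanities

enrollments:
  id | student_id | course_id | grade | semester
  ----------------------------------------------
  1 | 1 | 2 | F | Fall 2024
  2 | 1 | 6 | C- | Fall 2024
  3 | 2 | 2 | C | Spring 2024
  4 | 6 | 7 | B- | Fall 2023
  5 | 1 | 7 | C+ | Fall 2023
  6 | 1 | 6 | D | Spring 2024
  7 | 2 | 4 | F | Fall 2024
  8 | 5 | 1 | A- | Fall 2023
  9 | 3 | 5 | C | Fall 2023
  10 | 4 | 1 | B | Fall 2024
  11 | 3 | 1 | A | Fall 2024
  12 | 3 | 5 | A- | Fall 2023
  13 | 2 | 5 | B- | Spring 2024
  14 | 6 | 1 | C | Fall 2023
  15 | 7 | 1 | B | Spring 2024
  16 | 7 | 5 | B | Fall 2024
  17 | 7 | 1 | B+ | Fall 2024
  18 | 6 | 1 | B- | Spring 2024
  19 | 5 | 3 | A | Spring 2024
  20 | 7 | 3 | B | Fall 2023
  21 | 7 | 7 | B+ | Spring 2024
SELECT name, department FROM courses WHERE department = 'Math'

Execution result:
name | department
Calculus 201 | Math
Math 101 | Math
Statistics 101 | Math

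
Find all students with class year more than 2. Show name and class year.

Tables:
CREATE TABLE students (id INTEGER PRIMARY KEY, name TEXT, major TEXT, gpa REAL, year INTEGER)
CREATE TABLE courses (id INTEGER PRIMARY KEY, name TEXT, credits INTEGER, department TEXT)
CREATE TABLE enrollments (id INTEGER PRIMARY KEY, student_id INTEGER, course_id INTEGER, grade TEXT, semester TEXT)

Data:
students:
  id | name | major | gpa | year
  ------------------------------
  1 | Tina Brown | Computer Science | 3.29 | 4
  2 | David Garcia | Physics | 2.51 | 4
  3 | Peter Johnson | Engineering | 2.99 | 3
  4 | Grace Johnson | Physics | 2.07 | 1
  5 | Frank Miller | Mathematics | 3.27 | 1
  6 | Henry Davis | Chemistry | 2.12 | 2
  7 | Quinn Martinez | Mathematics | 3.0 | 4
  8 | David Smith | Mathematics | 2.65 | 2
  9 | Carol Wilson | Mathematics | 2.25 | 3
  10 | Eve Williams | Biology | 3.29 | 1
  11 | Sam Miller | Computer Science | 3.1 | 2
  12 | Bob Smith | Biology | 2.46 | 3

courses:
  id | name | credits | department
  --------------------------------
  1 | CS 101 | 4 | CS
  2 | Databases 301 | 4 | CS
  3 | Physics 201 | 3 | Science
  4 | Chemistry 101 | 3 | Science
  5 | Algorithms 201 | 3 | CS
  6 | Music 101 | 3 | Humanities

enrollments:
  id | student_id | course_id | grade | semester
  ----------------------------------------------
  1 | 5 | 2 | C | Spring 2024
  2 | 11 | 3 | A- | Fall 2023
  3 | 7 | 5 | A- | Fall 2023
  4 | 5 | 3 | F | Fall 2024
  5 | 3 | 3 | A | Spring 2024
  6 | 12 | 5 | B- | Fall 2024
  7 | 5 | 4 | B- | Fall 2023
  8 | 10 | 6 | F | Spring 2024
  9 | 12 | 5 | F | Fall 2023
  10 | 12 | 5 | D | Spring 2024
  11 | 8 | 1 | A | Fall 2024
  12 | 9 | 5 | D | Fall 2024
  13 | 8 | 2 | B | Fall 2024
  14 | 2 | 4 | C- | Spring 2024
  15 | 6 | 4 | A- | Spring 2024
SELECT name, year FROM students WHERE year > 2

Execution result:
name | year
Tina Brown | 4
David Garcia | 4
Peter Johnson | 3
Quinn Martinez | 4
Carol Wilson | 3
Bob Smith | 3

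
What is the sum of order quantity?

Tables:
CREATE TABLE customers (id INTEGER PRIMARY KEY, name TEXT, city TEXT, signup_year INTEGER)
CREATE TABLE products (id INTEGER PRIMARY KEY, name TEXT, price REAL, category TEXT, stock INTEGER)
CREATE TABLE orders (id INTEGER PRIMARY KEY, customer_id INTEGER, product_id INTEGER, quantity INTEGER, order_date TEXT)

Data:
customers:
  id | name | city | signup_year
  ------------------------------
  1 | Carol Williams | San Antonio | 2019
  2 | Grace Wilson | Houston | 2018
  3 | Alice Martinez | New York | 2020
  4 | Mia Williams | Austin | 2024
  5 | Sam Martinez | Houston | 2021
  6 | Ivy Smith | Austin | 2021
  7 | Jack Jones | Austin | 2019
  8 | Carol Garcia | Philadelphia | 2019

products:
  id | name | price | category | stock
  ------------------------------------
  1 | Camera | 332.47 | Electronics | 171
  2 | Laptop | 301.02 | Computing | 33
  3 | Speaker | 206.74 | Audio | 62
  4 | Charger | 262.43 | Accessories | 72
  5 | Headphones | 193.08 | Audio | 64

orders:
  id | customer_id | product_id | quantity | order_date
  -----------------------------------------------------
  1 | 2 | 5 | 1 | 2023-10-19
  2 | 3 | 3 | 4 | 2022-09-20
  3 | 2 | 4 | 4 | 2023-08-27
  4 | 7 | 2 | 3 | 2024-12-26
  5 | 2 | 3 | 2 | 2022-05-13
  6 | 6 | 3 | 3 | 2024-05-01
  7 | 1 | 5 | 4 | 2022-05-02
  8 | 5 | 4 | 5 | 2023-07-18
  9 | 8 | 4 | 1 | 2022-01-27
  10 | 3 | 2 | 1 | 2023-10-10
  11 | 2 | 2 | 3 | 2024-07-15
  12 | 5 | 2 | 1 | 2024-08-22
SELECT SUM(quantity) FROM orders

Execution result:
32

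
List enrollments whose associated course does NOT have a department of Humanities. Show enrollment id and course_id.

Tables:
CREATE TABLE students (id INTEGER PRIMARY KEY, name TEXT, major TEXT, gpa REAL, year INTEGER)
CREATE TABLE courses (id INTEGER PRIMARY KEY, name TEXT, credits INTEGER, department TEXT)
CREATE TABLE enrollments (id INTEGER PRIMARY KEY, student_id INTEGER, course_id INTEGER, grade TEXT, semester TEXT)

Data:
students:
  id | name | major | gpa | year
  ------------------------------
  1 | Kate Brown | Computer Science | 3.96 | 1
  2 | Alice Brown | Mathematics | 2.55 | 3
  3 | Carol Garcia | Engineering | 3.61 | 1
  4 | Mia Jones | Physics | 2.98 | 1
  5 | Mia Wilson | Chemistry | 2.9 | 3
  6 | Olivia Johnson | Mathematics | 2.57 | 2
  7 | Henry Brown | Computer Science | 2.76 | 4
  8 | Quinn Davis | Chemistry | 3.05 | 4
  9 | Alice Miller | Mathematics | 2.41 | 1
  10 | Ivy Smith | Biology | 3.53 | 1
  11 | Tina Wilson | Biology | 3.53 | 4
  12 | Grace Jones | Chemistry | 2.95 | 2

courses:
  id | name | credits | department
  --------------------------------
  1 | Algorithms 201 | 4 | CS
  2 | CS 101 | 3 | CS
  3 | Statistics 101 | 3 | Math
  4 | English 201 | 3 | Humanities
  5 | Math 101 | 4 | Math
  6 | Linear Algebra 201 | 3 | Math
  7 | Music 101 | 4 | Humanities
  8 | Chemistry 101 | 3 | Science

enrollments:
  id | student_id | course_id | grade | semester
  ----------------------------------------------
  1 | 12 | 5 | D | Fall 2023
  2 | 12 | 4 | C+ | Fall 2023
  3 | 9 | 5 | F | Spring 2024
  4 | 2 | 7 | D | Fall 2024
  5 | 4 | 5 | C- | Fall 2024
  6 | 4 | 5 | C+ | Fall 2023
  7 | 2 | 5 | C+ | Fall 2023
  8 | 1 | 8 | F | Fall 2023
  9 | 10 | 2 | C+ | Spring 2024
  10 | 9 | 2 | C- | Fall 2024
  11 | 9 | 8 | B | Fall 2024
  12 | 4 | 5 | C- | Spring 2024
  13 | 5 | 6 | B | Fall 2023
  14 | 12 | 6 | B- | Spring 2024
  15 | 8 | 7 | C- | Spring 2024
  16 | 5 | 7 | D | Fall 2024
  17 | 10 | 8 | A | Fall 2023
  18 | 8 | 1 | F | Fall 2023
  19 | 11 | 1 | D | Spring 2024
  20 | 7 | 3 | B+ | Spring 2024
SELECT id, course_id FROM enrollments WHERE course_id NOT IN (SELECT id FROM courses WHERE department = 'Humanities')

Execution result:
id | course_id
1 | 5
3 | 5
5 | 5
6 | 5
7 | 5
8 | 8
9 | 2
10 | 2
11 | 8
12 | 5
13 | 6
14 | 6
17 | 8
18 | 1
19 | 1
20 | 3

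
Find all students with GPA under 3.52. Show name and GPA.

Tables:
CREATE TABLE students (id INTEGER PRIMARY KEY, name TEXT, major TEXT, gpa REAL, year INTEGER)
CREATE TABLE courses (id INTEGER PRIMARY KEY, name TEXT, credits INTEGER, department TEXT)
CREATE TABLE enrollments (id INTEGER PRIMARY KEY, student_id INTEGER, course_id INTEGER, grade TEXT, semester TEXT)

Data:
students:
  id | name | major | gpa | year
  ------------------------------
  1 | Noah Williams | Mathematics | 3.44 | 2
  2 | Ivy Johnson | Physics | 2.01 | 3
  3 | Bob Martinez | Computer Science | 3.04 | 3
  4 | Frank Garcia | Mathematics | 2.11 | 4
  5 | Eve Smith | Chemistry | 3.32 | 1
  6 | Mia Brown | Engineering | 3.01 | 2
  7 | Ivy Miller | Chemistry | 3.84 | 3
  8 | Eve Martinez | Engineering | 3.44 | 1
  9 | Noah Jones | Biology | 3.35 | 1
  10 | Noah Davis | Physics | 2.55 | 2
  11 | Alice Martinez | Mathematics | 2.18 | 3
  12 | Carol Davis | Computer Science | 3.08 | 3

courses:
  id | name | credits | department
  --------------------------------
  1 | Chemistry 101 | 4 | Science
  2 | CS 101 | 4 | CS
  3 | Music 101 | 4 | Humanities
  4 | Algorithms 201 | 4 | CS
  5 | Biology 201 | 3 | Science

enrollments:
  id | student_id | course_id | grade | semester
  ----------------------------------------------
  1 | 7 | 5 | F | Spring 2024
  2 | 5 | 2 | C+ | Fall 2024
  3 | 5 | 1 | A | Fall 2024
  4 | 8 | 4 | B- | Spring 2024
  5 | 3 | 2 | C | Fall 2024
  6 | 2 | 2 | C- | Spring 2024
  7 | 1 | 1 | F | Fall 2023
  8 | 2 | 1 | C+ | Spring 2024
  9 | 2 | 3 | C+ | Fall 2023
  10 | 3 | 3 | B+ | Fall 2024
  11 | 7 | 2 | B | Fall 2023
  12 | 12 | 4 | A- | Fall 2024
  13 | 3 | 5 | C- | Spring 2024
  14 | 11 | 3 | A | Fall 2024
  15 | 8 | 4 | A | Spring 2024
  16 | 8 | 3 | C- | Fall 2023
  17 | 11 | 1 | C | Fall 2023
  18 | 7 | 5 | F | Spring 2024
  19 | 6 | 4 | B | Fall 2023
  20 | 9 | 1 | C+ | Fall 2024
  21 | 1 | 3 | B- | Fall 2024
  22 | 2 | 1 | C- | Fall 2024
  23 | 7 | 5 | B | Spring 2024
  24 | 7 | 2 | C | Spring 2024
SELECT name, gpa FROM students WHERE gpa < 3.52

Execution result:
name | gpa
Noah Williams | 3.44
Ivy Johnson | 2.01
Bob Martinez | 3.04
Frank Garcia | 2.11
Eve Smith | 3.32
Mia Brown | 3.01
Eve Martinez | 3.44
Noah Jones | 3.35
Noah Davis | 2.55
Alice Martinez | 2.18
Carol Davis | 3.08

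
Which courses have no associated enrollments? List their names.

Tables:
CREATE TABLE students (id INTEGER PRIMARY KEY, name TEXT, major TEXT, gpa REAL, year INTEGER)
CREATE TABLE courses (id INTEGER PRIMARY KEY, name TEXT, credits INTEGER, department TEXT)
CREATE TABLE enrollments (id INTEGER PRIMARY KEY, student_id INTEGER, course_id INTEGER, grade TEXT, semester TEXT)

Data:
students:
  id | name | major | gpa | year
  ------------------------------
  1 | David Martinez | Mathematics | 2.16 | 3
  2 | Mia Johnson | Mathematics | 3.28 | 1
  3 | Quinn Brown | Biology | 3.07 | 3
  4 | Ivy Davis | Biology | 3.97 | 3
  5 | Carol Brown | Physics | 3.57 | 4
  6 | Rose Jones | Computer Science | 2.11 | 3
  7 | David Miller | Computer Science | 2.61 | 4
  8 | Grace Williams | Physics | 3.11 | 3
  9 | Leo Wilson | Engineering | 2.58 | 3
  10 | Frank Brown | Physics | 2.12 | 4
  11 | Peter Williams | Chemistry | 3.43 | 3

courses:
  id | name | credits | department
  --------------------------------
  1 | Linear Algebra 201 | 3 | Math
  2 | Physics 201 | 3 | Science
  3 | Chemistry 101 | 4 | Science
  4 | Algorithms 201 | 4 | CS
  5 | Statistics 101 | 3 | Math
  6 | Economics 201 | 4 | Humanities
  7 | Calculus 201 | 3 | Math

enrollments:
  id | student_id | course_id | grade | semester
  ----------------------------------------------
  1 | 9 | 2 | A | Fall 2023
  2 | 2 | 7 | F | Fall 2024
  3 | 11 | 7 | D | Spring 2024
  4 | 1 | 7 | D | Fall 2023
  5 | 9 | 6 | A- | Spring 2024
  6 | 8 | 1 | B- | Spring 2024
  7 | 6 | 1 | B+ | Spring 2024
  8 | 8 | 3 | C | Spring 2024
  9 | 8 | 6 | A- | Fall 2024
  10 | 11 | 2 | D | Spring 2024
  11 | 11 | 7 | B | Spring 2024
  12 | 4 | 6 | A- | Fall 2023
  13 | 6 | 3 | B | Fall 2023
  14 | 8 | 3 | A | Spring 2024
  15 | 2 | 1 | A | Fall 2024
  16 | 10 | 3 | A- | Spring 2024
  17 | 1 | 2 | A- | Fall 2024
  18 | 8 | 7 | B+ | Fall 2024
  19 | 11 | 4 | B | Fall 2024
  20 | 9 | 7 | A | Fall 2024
SELECT p.name FROM courses p LEFT JOIN enrollments c ON c.course_id = p.id WHERE c.id IS NULL

Execution result:
Statistics 101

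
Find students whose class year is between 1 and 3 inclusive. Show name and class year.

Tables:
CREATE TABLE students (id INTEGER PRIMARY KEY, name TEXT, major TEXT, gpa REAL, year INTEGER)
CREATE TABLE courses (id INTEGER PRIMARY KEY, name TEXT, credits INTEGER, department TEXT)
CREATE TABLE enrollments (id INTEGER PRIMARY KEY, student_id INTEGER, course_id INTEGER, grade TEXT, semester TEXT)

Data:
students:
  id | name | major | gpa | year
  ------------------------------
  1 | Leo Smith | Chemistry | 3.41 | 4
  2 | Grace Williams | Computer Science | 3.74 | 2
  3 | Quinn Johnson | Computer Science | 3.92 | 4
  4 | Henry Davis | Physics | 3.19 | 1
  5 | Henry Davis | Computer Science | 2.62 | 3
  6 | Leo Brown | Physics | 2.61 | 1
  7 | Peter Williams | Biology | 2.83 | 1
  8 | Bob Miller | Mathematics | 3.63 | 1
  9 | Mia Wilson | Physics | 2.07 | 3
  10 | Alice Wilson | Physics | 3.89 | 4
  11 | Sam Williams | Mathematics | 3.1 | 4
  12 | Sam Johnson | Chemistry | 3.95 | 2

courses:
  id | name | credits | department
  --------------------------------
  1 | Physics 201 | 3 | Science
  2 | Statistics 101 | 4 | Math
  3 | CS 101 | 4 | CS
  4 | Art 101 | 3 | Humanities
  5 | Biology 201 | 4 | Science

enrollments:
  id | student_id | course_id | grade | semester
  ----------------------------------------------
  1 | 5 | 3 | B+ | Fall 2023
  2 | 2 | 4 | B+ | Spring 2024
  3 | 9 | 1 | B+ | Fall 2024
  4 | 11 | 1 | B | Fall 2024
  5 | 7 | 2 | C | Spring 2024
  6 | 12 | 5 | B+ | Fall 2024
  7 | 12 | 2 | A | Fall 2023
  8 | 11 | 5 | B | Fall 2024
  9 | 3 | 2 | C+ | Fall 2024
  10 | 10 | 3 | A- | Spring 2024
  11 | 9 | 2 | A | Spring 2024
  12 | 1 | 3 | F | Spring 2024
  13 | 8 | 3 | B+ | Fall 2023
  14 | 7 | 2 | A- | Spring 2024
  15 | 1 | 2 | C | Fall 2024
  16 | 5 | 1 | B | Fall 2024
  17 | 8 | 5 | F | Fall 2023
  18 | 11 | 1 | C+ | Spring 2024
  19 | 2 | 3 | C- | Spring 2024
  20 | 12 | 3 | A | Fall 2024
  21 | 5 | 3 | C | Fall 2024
SELECT name, year FROM students WHERE year BETWEEN 1 AND 3

Execution result:
name | year
Grace Williams | 2
Henry Davis | 1
Henry Davis | 3
Leo Brown | 1
Peter Williams | 1
Bob Miller | 1
Mia Wilson | 3
Sam Johnson | 2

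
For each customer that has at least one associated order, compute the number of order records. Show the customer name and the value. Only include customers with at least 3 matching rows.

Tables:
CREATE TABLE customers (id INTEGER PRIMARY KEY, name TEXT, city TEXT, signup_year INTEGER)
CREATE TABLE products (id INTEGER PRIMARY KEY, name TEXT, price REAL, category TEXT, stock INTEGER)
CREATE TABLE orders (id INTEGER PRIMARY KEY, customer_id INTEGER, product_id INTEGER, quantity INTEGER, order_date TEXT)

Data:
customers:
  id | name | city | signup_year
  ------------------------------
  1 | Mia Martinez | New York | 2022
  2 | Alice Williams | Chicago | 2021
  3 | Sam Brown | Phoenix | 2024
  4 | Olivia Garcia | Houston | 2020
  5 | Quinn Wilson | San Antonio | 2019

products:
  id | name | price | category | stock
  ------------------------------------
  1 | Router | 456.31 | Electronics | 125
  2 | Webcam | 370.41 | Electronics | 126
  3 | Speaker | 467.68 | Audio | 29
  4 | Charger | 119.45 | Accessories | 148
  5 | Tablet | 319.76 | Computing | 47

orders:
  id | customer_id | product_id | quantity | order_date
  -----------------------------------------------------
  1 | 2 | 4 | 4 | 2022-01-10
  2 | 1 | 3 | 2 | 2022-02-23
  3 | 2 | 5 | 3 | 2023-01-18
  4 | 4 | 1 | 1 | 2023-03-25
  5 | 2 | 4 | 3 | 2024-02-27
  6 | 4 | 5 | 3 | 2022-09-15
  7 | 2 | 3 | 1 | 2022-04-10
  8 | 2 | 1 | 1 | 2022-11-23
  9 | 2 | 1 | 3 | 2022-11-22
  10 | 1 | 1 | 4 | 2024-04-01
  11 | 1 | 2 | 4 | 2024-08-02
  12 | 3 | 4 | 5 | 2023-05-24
SELECT p.name, COUNT(*) AS n FROM orders c JOIN customers p ON c.customer_id = p.id GROUP BY p.id, p.name HAVING COUNT(*) >= 3

Execution result:
name | n
Mia Martinez | 3
Alice Williams | 6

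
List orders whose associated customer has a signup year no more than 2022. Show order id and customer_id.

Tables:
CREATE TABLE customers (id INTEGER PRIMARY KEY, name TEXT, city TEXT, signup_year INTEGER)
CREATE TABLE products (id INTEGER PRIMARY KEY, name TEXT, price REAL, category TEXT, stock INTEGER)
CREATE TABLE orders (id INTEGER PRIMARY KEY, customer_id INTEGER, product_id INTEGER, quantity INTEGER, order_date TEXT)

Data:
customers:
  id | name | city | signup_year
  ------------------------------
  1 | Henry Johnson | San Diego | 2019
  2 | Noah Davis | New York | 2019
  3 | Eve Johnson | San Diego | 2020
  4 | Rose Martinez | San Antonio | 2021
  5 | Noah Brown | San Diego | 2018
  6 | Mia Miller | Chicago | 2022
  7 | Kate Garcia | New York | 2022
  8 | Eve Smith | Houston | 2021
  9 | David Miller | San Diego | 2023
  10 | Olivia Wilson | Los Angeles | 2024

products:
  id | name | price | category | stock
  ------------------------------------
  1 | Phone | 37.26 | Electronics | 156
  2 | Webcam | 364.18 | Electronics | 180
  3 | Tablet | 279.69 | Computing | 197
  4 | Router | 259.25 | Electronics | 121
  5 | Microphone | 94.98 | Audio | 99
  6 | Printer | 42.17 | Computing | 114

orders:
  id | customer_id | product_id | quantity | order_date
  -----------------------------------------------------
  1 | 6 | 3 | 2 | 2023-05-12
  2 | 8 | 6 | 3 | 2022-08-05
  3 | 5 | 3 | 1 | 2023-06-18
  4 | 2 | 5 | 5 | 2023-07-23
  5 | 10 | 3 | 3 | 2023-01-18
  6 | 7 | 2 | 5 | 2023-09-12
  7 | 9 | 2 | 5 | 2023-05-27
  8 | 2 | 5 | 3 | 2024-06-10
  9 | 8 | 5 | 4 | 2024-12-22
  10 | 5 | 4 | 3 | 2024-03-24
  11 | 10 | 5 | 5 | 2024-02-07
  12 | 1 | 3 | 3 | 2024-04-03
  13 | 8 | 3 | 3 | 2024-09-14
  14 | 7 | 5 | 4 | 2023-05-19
SELECT id, customer_id FROM orders WHERE customer_id IN (SELECT id FROM customers WHERE signup_year <= 2022)

Execution result:
id | customer_id
1 | 6
2 | 8
3 | 5
4 | 2
6 | 7
8 | 2
9 | 8
10 | 5
12 | 1
13 | 8
14 | 7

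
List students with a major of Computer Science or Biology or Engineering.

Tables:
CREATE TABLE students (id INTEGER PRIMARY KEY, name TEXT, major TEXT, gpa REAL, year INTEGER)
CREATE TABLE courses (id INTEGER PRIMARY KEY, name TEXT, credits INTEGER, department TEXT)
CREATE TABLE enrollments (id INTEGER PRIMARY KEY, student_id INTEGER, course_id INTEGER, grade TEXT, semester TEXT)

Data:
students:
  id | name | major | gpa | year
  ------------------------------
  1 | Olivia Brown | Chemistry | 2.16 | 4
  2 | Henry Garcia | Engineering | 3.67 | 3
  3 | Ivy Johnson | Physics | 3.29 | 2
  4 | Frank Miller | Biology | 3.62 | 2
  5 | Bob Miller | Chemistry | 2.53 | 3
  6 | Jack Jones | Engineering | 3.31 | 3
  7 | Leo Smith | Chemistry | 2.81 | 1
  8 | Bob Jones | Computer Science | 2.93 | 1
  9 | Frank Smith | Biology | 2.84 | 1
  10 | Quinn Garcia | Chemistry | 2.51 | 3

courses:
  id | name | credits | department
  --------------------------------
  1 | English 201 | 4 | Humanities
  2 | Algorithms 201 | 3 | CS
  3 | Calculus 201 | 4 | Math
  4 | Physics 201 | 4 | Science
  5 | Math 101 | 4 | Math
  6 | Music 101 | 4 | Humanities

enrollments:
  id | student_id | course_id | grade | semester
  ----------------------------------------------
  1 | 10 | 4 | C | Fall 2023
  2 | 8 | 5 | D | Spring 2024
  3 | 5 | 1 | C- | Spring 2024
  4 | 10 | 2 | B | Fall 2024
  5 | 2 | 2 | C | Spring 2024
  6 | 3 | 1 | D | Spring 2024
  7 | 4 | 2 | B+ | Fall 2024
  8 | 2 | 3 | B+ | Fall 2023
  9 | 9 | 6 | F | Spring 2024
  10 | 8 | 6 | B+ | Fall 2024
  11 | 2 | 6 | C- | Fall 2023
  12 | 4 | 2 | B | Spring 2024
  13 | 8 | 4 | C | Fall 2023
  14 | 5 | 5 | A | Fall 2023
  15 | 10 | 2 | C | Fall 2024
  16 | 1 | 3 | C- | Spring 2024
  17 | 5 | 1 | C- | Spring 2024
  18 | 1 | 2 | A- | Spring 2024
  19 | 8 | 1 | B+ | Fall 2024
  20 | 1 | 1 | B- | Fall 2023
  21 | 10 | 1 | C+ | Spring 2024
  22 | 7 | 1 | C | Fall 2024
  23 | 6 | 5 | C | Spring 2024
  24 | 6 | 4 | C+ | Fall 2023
SELECT name, major FROM students WHERE major IN ('Computer Science', 'Biology', 'Engineering')

Execution result:
name | major
Henry Garcia | Engineering
Frank Miller | Biology
Jack Jones | Engineering
Bob Jones | Computer Science
Frank Smith | Biology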